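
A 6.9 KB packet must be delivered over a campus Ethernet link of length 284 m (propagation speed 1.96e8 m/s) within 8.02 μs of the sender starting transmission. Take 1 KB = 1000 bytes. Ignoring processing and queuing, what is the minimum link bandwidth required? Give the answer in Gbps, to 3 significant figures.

8.40 Gbps

L = 55200 bits.
Propagation delay = 284 / 196000000 = 1.44898 μs.
Transmission budget = 8.02 − 1.44898 = 6.57102 μs.
R ≥ L / t_tx = 55200 bits / 6.57102e-06 s = 8.40 Gbps.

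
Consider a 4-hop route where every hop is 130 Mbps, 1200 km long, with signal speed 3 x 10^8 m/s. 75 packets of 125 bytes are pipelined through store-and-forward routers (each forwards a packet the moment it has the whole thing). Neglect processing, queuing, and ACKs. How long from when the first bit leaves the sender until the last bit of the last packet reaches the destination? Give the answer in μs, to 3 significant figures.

Per-hop transmission t_tx = L/R = 1000/130000000 = 7.69231 μs.
Per-hop propagation t_prop = 1200000/300000000 = 4000 μs.
Pipeline fill: first packet needs 4·t_tx to clear all hops; remaining 74 packets each add one t_tx.
Total = (4+75-1)·t_tx + 4·t_prop = 78·7.69231 + 4·4000 = 16600 μs.

16600 μs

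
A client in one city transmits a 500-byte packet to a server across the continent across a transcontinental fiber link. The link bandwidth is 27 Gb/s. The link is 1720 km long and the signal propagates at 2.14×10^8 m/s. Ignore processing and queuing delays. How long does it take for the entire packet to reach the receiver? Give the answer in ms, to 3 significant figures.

L = 500 × 8 = 4000 bits.
Transmission delay = L/R = 4000 / 27000000000 = 0.000148148 ms.
Propagation delay = d/s = 1720000 m / 214000000 m/s = 8.03738 ms.
Total = 8.04 ms.

8.04 ms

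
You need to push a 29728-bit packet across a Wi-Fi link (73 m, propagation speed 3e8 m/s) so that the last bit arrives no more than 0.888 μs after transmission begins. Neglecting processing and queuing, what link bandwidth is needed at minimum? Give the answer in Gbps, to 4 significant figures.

Propagation delay = 73 / 300000000 = 0.243333 μs.
Transmission budget = 0.888 − 0.243333 = 0.644667 μs.
R ≥ L / t_tx = 29728 bits / 6.44667e-07 s = 46.11 Gbps.

46.11 Gbps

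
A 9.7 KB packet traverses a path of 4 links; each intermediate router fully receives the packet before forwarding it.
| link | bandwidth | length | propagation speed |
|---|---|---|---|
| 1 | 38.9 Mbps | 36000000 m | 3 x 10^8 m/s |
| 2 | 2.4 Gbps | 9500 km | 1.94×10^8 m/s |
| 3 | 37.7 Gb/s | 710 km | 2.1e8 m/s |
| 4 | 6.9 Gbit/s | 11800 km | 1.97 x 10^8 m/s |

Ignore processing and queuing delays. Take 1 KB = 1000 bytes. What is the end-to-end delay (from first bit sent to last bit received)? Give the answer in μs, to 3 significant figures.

L = 77600 bits.
Transmission delays (L/R per hop): 1994.86, 32.3333, 2.05836, 11.2464 μs; sum = 2040.5 μs.
Propagation delays (d/s per hop): 120000, 48969.1, 3380.95, 59898.5 μs; sum = 232249 μs.
End-to-end = 234000 μs.

234000 μs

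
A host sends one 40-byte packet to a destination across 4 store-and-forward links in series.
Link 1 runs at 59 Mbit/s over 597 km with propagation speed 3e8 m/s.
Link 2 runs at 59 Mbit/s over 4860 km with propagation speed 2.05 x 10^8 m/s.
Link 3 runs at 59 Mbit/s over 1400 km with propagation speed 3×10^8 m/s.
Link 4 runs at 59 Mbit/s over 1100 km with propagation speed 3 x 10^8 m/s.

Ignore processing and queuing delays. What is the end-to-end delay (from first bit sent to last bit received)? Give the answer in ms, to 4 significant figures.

L = 40 × 8 = 320 bits.
Transmission delay per hop = L/R = 320/59000000 = 0.00542373 ms; 4 hops → 0.0216949 ms.
Propagation delays (d/s per hop): 1.99, 23.7073, 4.66667, 3.66667 ms; sum = 34.0307 ms.
End-to-end = 34.05 ms.

34.05 ms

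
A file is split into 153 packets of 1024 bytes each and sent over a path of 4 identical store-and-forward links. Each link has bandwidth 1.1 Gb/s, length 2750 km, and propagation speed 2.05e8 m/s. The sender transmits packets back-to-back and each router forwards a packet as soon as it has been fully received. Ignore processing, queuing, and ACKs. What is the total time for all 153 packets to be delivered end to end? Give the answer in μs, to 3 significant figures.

54800 μs

Per-hop transmission t_tx = L/R = 8192/1100000000 = 7.44727 μs.
Per-hop propagation t_prop = 2750000/2.05e+08 = 13414.6 μs.
Pipeline fill: first packet needs 4·t_tx to clear all hops; remaining 152 packets each add one t_tx.
Total = (4+153-1)·t_tx + 4·t_prop = 156·7.44727 + 4·13414.6 = 54800 μs.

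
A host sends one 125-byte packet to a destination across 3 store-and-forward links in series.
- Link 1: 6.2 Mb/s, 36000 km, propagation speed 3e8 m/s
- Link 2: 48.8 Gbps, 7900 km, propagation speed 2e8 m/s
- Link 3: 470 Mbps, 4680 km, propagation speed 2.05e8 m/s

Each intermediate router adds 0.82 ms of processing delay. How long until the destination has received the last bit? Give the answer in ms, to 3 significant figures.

184 ms

L = 125 × 8 = 1000 bits.
Transmission delays (L/R per hop): 0.16129, 2.04918e-05, 0.00212766 ms; sum = 0.163438 ms.
Propagation delays (d/s per hop): 120, 39.5, 22.8293 ms; sum = 182.329 ms.
Processing at 2 router(s): 2 × 0.82 ms = 1.64 ms.
End-to-end = 184 ms.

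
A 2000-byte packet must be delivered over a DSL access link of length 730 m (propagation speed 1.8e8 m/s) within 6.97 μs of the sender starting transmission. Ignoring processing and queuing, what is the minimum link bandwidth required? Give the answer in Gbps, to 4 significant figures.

L = 16000 bits.
Propagation delay = 730 / 180000000 = 4.05556 μs.
Transmission budget = 6.97 − 4.05556 = 2.91444 μs.
R ≥ L / t_tx = 16000 bits / 2.91444e-06 s = 5.490 Gbps.

5.490 Gbps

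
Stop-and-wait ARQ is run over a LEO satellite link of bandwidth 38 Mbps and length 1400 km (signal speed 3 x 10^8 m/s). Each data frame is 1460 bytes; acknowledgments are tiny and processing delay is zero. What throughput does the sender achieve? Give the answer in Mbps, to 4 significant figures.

1.212 Mbps

t_tx = L/R = 11680/38000000 = 0.000307368 s.
t_prop = 1400000/300000000 = 0.00466667 s; RTT = 0.00933333 s.
Cycle = t_tx + RTT = 0.0096407 s.
Throughput = L / cycle = 11680 / 0.0096407 = 1.212 Mbps.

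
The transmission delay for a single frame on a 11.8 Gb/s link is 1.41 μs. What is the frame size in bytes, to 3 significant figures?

L = R × t_tx = 11800000000 b/s × 1.41e-06 s = 16638 bits.
In bytes: 16638 / 8 = 2080 bytes.

2080 bytes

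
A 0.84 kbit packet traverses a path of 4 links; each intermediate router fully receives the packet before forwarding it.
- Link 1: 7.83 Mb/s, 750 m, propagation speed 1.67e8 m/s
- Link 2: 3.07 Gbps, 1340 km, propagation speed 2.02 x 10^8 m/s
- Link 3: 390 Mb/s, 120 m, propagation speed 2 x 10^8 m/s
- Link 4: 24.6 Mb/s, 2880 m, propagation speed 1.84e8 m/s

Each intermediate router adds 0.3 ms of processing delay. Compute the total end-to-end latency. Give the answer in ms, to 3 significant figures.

7.70 ms

L = 840 bits.
Transmission delays (L/R per hop): 0.10728, 0.000273616, 0.00215385, 0.0341463 ms; sum = 0.143853 ms.
Propagation delays (d/s per hop): 0.00449102, 6.63366, 0.0006, 0.0156522 ms; sum = 6.65441 ms.
Processing at 3 router(s): 3 × 0.3 ms = 0.9 ms.
End-to-end = 7.70 ms.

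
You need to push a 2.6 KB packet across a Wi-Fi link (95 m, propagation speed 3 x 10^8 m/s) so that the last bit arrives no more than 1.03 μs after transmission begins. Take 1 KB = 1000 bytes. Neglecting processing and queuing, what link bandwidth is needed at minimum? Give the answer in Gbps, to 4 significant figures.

29.16 Gbps

L = 20800 bits.
Propagation delay = 95 / 300000000 = 0.316667 μs.
Transmission budget = 1.03 − 0.316667 = 0.713333 μs.
R ≥ L / t_tx = 20800 bits / 7.13333e-07 s = 29.16 Gbps.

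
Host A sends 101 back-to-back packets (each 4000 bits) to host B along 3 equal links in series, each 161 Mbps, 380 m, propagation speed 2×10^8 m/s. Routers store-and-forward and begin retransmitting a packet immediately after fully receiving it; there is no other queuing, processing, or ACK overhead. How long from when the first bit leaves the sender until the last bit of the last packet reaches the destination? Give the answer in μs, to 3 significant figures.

2560 μs

Per-hop transmission t_tx = L/R = 4000/161000000 = 24.8447 μs.
Per-hop propagation t_prop = 380/200000000 = 1.9 μs.
Pipeline fill: first packet needs 3·t_tx to clear all hops; remaining 100 packets each add one t_tx.
Total = (3+101-1)·t_tx + 3·t_prop = 103·24.8447 + 3·1.9 = 2560 μs.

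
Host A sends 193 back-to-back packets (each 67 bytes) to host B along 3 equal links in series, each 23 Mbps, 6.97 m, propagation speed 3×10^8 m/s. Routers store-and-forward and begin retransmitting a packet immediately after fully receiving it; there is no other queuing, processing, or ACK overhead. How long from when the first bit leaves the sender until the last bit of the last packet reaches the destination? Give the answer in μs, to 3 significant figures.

4540 μs

Per-hop transmission t_tx = L/R = 536/23000000 = 23.3043 μs.
Per-hop propagation t_prop = 6.97/300000000 = 0.0232333 μs.
Pipeline fill: first packet needs 3·t_tx to clear all hops; remaining 192 packets each add one t_tx.
Total = (3+193-1)·t_tx + 3·t_prop = 195·23.3043 + 3·0.0232333 = 4540 μs.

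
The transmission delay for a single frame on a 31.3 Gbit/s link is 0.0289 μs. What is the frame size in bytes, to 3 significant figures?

113 bytes

L = R × t_tx = 31300000000 b/s × 2.89e-08 s = 904.57 bits.
In bytes: 904.57 / 8 = 113 bytes.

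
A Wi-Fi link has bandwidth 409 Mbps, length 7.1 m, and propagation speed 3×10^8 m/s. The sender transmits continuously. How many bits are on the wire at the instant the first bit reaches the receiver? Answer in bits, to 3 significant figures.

9.68 bits

Propagation delay = 7.1 / 300000000 = 2.36667e-08 s.
BDP = R × t_prop = 409000000 × 2.36667e-08 = 9.67967 bits.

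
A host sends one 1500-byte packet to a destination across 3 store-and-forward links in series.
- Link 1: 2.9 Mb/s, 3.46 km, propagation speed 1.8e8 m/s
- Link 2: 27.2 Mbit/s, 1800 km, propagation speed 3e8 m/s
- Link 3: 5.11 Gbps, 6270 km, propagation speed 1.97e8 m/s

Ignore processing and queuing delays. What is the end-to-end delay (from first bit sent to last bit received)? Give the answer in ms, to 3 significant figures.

42.4 ms

L = 1500 × 8 = 12000 bits.
Transmission delays (L/R per hop): 4.13793, 0.441176, 0.00234834 ms; sum = 4.58146 ms.
Propagation delays (d/s per hop): 0.0192222, 6, 31.8274 ms; sum = 37.8466 ms.
End-to-end = 42.4 ms.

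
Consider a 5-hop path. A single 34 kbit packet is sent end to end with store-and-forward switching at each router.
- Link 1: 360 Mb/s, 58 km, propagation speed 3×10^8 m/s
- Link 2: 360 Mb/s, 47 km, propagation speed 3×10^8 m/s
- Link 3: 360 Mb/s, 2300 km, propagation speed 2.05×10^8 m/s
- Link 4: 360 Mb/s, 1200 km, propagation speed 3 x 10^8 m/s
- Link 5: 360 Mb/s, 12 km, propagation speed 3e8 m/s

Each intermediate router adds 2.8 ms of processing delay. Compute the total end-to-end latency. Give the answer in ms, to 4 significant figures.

27.28 ms

L = 34000 bits.
Transmission delay per hop = L/R = 34000/360000000 = 0.0944444 ms; 5 hops → 0.472222 ms.
Propagation delays (d/s per hop): 0.193333, 0.156667, 11.2195, 4, 0.04 ms; sum = 15.6095 ms.
Processing at 4 router(s): 4 × 2.8 ms = 11.2 ms.
End-to-end = 27.28 ms.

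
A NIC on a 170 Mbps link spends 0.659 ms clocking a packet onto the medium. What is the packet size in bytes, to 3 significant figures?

L = R × t_tx = 170000000 b/s × 0.000659 s = 112030 bits.
In bytes: 112030 / 8 = 14000 bytes.

14000 bytes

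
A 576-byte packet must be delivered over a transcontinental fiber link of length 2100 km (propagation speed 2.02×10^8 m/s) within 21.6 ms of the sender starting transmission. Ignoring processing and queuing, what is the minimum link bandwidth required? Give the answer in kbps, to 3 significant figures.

L = 4608 bits.
Propagation delay = 2100000 / 202000000 = 10.396 ms.
Transmission budget = 21.6 − 10.396 = 11.204 ms.
R ≥ L / t_tx = 4608 bits / 0.011204 s = 411 kbps.

411 kbps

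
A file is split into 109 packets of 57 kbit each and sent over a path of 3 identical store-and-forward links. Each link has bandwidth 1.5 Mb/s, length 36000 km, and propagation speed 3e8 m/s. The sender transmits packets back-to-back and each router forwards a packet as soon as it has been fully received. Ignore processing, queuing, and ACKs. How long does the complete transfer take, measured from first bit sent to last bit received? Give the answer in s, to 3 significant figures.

4.58 s

Per-hop transmission t_tx = L/R = 57000/1500000 = 0.038 s.
Per-hop propagation t_prop = 36000000/300000000 = 0.12 s.
Pipeline fill: first packet needs 3·t_tx to clear all hops; remaining 108 packets each add one t_tx.
Total = (3+109-1)·t_tx + 3·t_prop = 111·0.038 + 3·0.12 = 4.58 s.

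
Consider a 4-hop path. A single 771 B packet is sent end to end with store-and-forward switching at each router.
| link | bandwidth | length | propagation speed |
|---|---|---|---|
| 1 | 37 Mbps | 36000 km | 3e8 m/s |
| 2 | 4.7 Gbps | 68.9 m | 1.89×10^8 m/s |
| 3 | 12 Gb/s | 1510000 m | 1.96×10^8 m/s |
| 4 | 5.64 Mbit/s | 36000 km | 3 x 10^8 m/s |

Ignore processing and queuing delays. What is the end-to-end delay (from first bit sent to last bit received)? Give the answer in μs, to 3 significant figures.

L = 771 × 8 = 6168 bits.
Transmission delays (L/R per hop): 166.703, 1.31234, 0.514, 1093.62 μs; sum = 1262.15 μs.
Propagation delays (d/s per hop): 120000, 0.36455, 7704.08, 120000 μs; sum = 247704 μs.
End-to-end = 249000 μs.

249000 μs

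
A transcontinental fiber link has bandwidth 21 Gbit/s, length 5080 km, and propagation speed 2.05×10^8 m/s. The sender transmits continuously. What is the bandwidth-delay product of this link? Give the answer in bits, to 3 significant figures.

520000000 bits

Propagation delay = 5080000 / 2.05e+08 = 0.0247805 s.
BDP = R × t_prop = 21000000000 × 0.0247805 = 520390000 bits.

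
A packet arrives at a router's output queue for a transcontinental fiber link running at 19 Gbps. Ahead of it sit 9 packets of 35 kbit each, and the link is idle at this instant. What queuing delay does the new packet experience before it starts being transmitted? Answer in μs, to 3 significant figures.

16.6 μs

Each queued packet: L/R = 35000/19000000000 = 1.84211 μs.
9 queued → 16.5789 μs.
Queuing delay = 16.6 μs.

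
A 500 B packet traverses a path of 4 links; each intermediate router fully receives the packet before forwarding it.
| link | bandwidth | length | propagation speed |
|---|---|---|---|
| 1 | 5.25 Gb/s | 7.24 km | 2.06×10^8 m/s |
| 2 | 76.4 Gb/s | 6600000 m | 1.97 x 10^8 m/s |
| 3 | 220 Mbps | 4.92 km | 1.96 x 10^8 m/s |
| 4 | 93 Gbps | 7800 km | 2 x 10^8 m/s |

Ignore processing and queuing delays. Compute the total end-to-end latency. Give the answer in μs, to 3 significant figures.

L = 500 × 8 = 4000 bits.
Transmission delays (L/R per hop): 0.761905, 0.052356, 18.1818, 0.0430108 μs; sum = 19.0391 μs.
Propagation delays (d/s per hop): 35.1456, 33502.5, 25.102, 39000 μs; sum = 72562.8 μs.
End-to-end = 72600 μs.

72600 μs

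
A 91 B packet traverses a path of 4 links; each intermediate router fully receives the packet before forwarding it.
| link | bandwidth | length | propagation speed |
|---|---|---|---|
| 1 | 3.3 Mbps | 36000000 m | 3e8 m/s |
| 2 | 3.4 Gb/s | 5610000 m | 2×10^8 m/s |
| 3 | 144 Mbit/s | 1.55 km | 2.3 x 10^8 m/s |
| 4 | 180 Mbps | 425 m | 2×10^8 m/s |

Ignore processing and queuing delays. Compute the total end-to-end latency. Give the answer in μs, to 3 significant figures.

L = 91 × 8 = 728 bits.
Transmission delays (L/R per hop): 220.606, 0.214118, 5.05556, 4.04444 μs; sum = 229.92 μs.
Propagation delays (d/s per hop): 120000, 28050, 6.73913, 2.125 μs; sum = 148059 μs.
End-to-end = 148000 μs.

148000 μs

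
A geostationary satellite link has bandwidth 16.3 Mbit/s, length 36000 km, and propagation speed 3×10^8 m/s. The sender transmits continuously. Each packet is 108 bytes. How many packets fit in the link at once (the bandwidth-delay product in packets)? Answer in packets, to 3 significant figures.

Propagation delay = 36000000 / 300000000 = 0.12 s.
BDP = R × t_prop = 16300000 × 0.12 = 1956000 bits.
In packets of 864 bits: 2260 packets.

2260 packets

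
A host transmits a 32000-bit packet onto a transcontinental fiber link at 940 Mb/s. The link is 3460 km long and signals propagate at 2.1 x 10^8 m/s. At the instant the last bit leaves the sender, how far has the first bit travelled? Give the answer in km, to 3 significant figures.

7.15 km

t_tx = L/R = 32000/940000000 = 3.40426e-05 s.
Distance = s × t_tx = 210000000 × 3.40426e-05 = 7.15 km.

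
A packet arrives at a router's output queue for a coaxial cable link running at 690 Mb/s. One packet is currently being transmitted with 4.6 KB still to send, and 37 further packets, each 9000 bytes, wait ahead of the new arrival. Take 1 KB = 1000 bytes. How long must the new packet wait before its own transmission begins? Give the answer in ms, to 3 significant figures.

3.91 ms

Each queued packet: L/R = 72000/690000000 = 0.104348 ms.
37 queued → 3.86087 ms.
Plus remaining 36800 bits of current packet: 0.0533333 ms.
Queuing delay = 3.91 ms.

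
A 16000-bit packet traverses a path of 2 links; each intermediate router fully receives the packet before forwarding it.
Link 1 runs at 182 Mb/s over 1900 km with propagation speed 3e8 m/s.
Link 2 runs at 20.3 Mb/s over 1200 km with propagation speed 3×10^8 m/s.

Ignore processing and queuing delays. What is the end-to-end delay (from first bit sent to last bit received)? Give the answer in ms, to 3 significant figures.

11.2 ms

Transmission delays (L/R per hop): 0.0879121, 0.788177 ms; sum = 0.876089 ms.
Propagation delays (d/s per hop): 6.33333, 4 ms; sum = 10.3333 ms.
End-to-end = 11.2 ms.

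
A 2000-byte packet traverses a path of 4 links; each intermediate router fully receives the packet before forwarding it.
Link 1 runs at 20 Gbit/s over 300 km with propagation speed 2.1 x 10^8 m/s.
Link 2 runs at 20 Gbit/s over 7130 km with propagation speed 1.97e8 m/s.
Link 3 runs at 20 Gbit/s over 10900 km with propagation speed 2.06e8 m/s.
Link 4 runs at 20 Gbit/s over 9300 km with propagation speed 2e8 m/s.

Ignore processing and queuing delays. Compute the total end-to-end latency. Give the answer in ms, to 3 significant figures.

L = 2000 × 8 = 16000 bits.
Transmission delay per hop = L/R = 16000/20000000000 = 0.0008 ms; 4 hops → 0.0032 ms.
Propagation delays (d/s per hop): 1.42857, 36.1929, 52.9126, 46.5 ms; sum = 137.034 ms.
End-to-end = 137 ms.

137 ms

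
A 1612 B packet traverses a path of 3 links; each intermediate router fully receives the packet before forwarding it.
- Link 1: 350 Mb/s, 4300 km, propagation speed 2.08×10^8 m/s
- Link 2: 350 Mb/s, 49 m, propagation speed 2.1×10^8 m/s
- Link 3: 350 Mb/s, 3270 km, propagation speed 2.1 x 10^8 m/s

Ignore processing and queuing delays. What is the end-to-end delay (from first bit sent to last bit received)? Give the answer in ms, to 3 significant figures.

L = 1612 × 8 = 12896 bits.
Transmission delay per hop = L/R = 12896/350000000 = 0.0368457 ms; 3 hops → 0.110537 ms.
Propagation delays (d/s per hop): 20.6731, 0.000233333, 15.5714 ms; sum = 36.2447 ms.
End-to-end = 36.4 ms.

36.4 ms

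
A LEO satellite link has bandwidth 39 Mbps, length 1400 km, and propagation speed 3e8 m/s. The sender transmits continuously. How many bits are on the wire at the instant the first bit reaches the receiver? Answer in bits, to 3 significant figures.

Propagation delay = 1400000 / 300000000 = 0.00466667 s.
BDP = R × t_prop = 39000000 × 0.00466667 = 182000 bits.

182000 bits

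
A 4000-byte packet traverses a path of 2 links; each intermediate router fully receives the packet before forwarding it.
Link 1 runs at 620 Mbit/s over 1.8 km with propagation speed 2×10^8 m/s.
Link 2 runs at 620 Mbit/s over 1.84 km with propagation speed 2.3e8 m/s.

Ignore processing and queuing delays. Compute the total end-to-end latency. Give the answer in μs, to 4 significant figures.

L = 4000 × 8 = 32000 bits.
Transmission delay per hop = L/R = 32000/620000000 = 51.6129 μs; 2 hops → 103.226 μs.
Propagation delays (d/s per hop): 9, 8 μs; sum = 17 μs.
End-to-end = 120.2 μs.

120.2 μs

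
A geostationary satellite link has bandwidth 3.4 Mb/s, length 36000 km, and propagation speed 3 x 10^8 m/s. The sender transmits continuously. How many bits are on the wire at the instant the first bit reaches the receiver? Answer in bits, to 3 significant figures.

408000 bits

Propagation delay = 36000000 / 300000000 = 0.12 s.
BDP = R × t_prop = 3400000 × 0.12 = 408000 bits.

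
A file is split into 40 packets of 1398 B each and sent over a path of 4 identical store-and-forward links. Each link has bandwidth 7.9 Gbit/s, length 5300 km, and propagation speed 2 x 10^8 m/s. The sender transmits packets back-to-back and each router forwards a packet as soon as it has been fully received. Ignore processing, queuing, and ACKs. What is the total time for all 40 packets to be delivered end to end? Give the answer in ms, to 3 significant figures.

Per-hop transmission t_tx = L/R = 11184/7900000000 = 0.0014157 ms.
Per-hop propagation t_prop = 5300000/200000000 = 26.5 ms.
Pipeline fill: first packet needs 4·t_tx to clear all hops; remaining 39 packets each add one t_tx.
Total = (4+40-1)·t_tx + 4·t_prop = 43·0.0014157 + 4·26.5 = 106 ms.

106 ms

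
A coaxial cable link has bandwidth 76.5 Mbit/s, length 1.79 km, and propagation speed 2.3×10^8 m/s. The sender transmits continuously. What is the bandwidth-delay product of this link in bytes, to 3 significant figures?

Propagation delay = 1790 / 2.3e+08 = 7.78261e-06 s.
BDP = R × t_prop = 76500000 × 7.78261e-06 = 595.37 bits.
In bytes: 595.37/8 = 74.4 bytes.

74.4 bytes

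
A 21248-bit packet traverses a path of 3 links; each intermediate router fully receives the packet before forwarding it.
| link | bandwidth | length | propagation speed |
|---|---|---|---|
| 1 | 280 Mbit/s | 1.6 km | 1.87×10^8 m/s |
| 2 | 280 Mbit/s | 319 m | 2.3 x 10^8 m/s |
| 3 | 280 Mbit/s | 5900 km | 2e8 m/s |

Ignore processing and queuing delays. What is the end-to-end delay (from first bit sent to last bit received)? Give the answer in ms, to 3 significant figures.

29.7 ms

Transmission delay per hop = L/R = 21248/280000000 = 0.0758857 ms; 3 hops → 0.227657 ms.
Propagation delays (d/s per hop): 0.00855615, 0.00138696, 29.5 ms; sum = 29.5099 ms.
End-to-end = 29.7 ms.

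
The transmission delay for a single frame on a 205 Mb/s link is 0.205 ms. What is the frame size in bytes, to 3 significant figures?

5250 bytes

L = R × t_tx = 205000000 b/s × 0.000205 s = 42025 bits.
In bytes: 42025 / 8 = 5250 bytes.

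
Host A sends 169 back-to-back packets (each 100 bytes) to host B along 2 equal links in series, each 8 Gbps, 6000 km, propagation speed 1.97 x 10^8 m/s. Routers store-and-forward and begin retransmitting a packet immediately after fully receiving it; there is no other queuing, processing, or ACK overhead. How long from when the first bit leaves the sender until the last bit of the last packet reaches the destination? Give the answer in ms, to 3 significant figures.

60.9 ms

Per-hop transmission t_tx = L/R = 800/8000000000 = 0.0001 ms.
Per-hop propagation t_prop = 6000000/197000000 = 30.4569 ms.
Pipeline fill: first packet needs 2·t_tx to clear all hops; remaining 168 packets each add one t_tx.
Total = (2+169-1)·t_tx + 2·t_prop = 170·0.0001 + 2·30.4569 = 60.9 ms.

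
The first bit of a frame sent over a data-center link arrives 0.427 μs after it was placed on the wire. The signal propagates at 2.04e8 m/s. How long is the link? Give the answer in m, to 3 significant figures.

87.1 m

d = s × t_prop = 204000000 × 4.27e-07 = 87.1 m.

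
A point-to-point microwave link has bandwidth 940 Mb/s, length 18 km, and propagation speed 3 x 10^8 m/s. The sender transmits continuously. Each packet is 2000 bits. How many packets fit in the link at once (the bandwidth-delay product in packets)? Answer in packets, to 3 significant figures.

28.2 packets

Propagation delay = 18000 / 300000000 = 6e-05 s.
BDP = R × t_prop = 940000000 × 6e-05 = 56400 bits.
In packets of 2000 bits: 28.2 packets.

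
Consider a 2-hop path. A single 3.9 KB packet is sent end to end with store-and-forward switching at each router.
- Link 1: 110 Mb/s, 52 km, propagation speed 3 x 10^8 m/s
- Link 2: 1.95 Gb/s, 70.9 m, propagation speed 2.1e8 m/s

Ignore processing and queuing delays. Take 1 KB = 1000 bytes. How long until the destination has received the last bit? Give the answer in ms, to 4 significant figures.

L = 31200 bits.
Transmission delays (L/R per hop): 0.283636, 0.016 ms; sum = 0.299636 ms.
Propagation delays (d/s per hop): 0.173333, 0.000337619 ms; sum = 0.173671 ms.
End-to-end = 0.4733 ms.

0.4733 ms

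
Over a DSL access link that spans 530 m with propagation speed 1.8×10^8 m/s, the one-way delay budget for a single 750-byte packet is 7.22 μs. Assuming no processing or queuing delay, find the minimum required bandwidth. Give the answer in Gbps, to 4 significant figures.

L = 6000 bits.
Propagation delay = 530 / 180000000 = 2.94444 μs.
Transmission budget = 7.22 − 2.94444 = 4.27556 μs.
R ≥ L / t_tx = 6000 bits / 4.27556e-06 s = 1.403 Gbps.

1.403 Gbps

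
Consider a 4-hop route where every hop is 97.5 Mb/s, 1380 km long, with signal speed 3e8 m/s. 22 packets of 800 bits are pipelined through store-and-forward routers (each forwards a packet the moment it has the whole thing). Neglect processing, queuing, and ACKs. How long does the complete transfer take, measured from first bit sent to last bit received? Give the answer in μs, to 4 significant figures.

Per-hop transmission t_tx = L/R = 800/97500000 = 8.20513 μs.
Per-hop propagation t_prop = 1380000/300000000 = 4600 μs.
Pipeline fill: first packet needs 4·t_tx to clear all hops; remaining 21 packets each add one t_tx.
Total = (4+22-1)·t_tx + 4·t_prop = 25·8.20513 + 4·4600 = 18610 μs.

18610 μs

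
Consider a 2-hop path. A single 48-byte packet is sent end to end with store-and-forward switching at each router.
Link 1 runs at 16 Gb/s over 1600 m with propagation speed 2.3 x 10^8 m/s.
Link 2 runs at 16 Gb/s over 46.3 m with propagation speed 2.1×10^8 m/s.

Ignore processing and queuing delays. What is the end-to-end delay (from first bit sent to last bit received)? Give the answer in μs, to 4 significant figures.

L = 48 × 8 = 384 bits.
Transmission delay per hop = L/R = 384/16000000000 = 0.024 μs; 2 hops → 0.048 μs.
Propagation delays (d/s per hop): 6.95652, 0.220476 μs; sum = 7.177 μs.
End-to-end = 7.225 μs.

7.225 μs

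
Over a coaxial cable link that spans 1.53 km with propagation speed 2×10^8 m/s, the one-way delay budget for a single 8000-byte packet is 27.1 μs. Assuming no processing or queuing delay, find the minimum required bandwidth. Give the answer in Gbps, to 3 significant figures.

3.29 Gbps

L = 64000 bits.
Propagation delay = 1530 / 200000000 = 7.65 μs.
Transmission budget = 27.1 − 7.65 = 19.45 μs.
R ≥ L / t_tx = 64000 bits / 1.945e-05 s = 3.29 Gbps.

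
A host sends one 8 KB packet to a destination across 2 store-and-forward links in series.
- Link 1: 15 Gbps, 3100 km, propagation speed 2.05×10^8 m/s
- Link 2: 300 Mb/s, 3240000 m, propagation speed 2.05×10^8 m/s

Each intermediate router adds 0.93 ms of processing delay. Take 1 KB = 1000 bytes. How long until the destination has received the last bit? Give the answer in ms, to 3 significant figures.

32.1 ms

L = 64000 bits.
Transmission delays (L/R per hop): 0.00426667, 0.213333 ms; sum = 0.2176 ms.
Propagation delays (d/s per hop): 15.122, 15.8049 ms; sum = 30.9268 ms.
Processing at 1 router(s): 1 × 0.93 ms = 0.93 ms.
End-to-end = 32.1 ms.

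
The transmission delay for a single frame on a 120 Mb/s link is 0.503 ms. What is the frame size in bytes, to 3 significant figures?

7550 bytes

L = R × t_tx = 120000000 b/s × 0.000503 s = 60360 bits.
In bytes: 60360 / 8 = 7550 bytes.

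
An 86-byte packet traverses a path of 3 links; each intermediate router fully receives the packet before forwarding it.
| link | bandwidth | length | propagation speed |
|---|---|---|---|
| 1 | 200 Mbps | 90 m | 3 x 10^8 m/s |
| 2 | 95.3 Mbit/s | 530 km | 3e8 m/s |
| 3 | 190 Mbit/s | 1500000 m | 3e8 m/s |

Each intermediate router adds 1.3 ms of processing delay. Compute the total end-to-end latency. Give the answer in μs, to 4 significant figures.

9381 μs

L = 86 × 8 = 688 bits.
Transmission delays (L/R per hop): 3.44, 7.21931, 3.62105 μs; sum = 14.2804 μs.
Propagation delays (d/s per hop): 0.3, 1766.67, 5000 μs; sum = 6766.97 μs.
Processing at 2 router(s): 2 × 1.3 ms = 2600 μs.
End-to-end = 9381 μs.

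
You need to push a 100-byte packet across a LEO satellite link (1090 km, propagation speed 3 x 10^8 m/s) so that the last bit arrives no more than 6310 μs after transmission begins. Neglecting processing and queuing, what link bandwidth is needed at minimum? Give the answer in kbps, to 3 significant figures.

L = 800 bits.
Propagation delay = 1090000 / 300000000 = 3633.33 μs.
Transmission budget = 6310 − 3633.33 = 2676.67 μs.
R ≥ L / t_tx = 800 bits / 0.00267667 s = 299 kbps.

299 kbps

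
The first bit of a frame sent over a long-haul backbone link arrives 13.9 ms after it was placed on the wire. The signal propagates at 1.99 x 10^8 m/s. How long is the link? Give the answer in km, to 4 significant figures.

2766 km

d = s × t_prop = 199000000 × 0.0139 = 2766 km.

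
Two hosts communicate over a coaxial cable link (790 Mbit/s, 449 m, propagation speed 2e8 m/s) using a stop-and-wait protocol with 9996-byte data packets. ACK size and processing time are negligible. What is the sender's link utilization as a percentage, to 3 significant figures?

t_tx = L/R = 79968/790000000 = 0.000101225 s.
t_prop = 449/200000000 = 2.245e-06 s; RTT = 4.49e-06 s.
Cycle = t_tx + RTT = 0.000105715 s.
Utilization = t_tx / cycle = 0.000101225/0.000105715 = 95.8 %.

95.8 %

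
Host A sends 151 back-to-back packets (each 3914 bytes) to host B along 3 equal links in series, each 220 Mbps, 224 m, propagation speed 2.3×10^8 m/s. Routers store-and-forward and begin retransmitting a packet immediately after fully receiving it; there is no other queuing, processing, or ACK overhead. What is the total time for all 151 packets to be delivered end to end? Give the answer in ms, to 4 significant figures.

Per-hop transmission t_tx = L/R = 31312/220000000 = 0.142327 ms.
Per-hop propagation t_prop = 224/2.3e+08 = 0.000973913 ms.
Pipeline fill: first packet needs 3·t_tx to clear all hops; remaining 150 packets each add one t_tx.
Total = (3+151-1)·t_tx + 3·t_prop = 153·0.142327 + 3·0.000973913 = 21.78 ms.

21.78 ms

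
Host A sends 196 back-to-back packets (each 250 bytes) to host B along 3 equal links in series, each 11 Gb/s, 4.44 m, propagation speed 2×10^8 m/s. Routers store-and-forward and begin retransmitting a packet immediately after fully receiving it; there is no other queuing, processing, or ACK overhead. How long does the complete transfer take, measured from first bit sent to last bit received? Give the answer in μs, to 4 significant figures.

36.07 μs

Per-hop transmission t_tx = L/R = 2000/11000000000 = 0.181818 μs.
Per-hop propagation t_prop = 4.44/200000000 = 0.0222 μs.
Pipeline fill: first packet needs 3·t_tx to clear all hops; remaining 195 packets each add one t_tx.
Total = (3+196-1)·t_tx + 3·t_prop = 198·0.181818 + 3·0.0222 = 36.07 μs.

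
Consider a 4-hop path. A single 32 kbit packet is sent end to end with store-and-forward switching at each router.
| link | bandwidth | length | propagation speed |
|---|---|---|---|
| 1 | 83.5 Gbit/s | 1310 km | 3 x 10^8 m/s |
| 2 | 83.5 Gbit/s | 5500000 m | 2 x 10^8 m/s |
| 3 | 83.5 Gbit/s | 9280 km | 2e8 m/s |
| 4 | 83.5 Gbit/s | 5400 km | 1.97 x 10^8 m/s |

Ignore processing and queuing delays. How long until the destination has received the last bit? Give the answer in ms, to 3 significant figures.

106 ms

L = 32000 bits.
Transmission delay per hop = L/R = 32000/83500000000 = 0.000383234 ms; 4 hops → 0.00153293 ms.
Propagation delays (d/s per hop): 4.36667, 27.5, 46.4, 27.4112 ms; sum = 105.678 ms.
End-to-end = 106 ms.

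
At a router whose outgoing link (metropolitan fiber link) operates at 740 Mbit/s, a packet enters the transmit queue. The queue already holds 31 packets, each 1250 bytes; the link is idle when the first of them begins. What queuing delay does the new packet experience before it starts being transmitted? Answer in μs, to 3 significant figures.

419 μs

Each queued packet: L/R = 10000/740000000 = 13.5135 μs.
31 queued → 418.919 μs.
Queuing delay = 419 μs.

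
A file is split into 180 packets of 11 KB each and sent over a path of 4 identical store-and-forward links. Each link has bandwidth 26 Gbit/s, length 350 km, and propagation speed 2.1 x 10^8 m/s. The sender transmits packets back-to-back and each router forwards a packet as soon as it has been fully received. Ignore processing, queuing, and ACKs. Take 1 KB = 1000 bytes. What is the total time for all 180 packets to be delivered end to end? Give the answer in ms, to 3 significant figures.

Per-hop transmission t_tx = L/R = 88000/26000000000 = 0.00338462 ms.
Per-hop propagation t_prop = 350000/210000000 = 1.66667 ms.
Pipeline fill: first packet needs 4·t_tx to clear all hops; remaining 179 packets each add one t_tx.
Total = (4+180-1)·t_tx + 4·t_prop = 183·0.00338462 + 4·1.66667 = 7.29 ms.

7.29 ms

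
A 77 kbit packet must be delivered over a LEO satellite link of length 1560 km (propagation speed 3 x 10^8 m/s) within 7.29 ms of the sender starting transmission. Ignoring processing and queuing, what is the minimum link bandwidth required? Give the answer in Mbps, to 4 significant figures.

36.84 Mbps

Propagation delay = 1560000 / 300000000 = 5.2 ms.
Transmission budget = 7.29 − 5.2 = 2.09 ms.
R ≥ L / t_tx = 77000 bits / 0.00209 s = 36.84 Mbps.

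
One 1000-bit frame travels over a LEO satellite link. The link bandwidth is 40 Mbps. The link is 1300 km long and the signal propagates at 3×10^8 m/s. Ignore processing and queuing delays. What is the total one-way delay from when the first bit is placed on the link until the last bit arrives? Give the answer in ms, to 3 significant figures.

Transmission delay = L/R = 1000 / 40000000 = 0.025 ms.
Propagation delay = d/s = 1300000 m / 300000000 m/s = 4.33333 ms.
Total = 4.36 ms.

4.36 ms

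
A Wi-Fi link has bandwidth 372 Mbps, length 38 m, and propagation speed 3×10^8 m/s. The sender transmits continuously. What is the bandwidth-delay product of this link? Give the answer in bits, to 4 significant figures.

Propagation delay = 38 / 300000000 = 1.26667e-07 s.
BDP = R × t_prop = 372000000 × 1.26667e-07 = 47.12 bits.

47.12 bits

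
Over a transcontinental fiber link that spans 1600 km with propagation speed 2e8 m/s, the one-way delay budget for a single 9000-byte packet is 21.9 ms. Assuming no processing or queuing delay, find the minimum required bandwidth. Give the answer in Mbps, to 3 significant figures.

5.18 Mbps

L = 72000 bits.
Propagation delay = 1600000 / 200000000 = 8 ms.
Transmission budget = 21.9 − 8 = 13.9 ms.
R ≥ L / t_tx = 72000 bits / 0.0139 s = 5.18 Mbps.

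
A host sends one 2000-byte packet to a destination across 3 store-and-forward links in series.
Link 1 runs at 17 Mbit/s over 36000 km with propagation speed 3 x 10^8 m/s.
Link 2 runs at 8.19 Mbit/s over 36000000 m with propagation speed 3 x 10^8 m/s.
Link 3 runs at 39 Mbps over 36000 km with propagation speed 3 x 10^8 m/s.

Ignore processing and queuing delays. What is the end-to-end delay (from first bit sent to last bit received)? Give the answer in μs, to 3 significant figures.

L = 2000 × 8 = 16000 bits.
Transmission delays (L/R per hop): 941.176, 1953.6, 410.256 μs; sum = 3305.03 μs.
Propagation delays (d/s per hop): 120000, 120000, 120000 μs; sum = 360000 μs.
End-to-end = 363000 μs.

363000 μs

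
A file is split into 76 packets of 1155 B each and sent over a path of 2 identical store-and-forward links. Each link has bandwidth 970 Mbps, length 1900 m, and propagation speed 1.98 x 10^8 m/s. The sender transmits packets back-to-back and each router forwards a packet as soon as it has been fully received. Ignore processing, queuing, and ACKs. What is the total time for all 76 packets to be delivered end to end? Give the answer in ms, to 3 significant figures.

0.753 ms

Per-hop transmission t_tx = L/R = 9240/970000000 = 0.00952577 ms.
Per-hop propagation t_prop = 1900/198000000 = 0.00959596 ms.
Pipeline fill: first packet needs 2·t_tx to clear all hops; remaining 75 packets each add one t_tx.
Total = (2+76-1)·t_tx + 2·t_prop = 77·0.00952577 + 2·0.00959596 = 0.753 ms.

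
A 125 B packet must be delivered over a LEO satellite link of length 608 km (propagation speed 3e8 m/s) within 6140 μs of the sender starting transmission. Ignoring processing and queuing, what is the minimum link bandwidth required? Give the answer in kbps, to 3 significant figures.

243 kbps

L = 1000 bits.
Propagation delay = 608000 / 300000000 = 2026.67 μs.
Transmission budget = 6140 − 2026.67 = 4113.33 μs.
R ≥ L / t_tx = 1000 bits / 0.00411333 s = 243 kbps.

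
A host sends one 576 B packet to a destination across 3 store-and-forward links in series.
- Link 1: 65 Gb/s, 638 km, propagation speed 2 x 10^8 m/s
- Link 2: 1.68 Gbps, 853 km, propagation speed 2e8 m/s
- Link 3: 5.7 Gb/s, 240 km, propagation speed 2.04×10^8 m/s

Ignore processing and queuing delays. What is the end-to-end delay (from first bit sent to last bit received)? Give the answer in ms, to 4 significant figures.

L = 576 × 8 = 4608 bits.
Transmission delays (L/R per hop): 7.08923e-05, 0.00274286, 0.000808421 ms; sum = 0.00362217 ms.
Propagation delays (d/s per hop): 3.19, 4.265, 1.17647 ms; sum = 8.63147 ms.
End-to-end = 8.635 ms.

8.635 ms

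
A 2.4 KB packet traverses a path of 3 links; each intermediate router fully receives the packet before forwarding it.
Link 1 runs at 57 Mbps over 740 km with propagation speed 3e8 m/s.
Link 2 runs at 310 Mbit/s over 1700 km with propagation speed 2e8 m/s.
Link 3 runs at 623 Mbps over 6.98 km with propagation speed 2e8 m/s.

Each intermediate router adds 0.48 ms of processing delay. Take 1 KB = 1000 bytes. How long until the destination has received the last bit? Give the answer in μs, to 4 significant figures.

L = 19200 bits.
Transmission delays (L/R per hop): 336.842, 61.9355, 30.8186 μs; sum = 429.596 μs.
Propagation delays (d/s per hop): 2466.67, 8500, 34.9 μs; sum = 11001.6 μs.
Processing at 2 router(s): 2 × 0.48 ms = 960 μs.
End-to-end = 12390 μs.

12390 μs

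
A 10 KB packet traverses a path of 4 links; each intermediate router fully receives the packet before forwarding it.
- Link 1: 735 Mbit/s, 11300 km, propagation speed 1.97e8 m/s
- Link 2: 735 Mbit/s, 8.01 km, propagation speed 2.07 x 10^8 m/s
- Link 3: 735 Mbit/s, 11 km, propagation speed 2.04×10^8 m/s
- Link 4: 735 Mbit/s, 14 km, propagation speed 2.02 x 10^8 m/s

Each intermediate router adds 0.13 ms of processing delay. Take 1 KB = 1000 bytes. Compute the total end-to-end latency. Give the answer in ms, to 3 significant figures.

L = 80000 bits.
Transmission delay per hop = L/R = 80000/735000000 = 0.108844 ms; 4 hops → 0.435374 ms.
Propagation delays (d/s per hop): 57.3604, 0.0386957, 0.0539216, 0.0693069 ms; sum = 57.5223 ms.
Processing at 3 router(s): 3 × 0.13 ms = 0.39 ms.
End-to-end = 58.3 ms.

58.3 ms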